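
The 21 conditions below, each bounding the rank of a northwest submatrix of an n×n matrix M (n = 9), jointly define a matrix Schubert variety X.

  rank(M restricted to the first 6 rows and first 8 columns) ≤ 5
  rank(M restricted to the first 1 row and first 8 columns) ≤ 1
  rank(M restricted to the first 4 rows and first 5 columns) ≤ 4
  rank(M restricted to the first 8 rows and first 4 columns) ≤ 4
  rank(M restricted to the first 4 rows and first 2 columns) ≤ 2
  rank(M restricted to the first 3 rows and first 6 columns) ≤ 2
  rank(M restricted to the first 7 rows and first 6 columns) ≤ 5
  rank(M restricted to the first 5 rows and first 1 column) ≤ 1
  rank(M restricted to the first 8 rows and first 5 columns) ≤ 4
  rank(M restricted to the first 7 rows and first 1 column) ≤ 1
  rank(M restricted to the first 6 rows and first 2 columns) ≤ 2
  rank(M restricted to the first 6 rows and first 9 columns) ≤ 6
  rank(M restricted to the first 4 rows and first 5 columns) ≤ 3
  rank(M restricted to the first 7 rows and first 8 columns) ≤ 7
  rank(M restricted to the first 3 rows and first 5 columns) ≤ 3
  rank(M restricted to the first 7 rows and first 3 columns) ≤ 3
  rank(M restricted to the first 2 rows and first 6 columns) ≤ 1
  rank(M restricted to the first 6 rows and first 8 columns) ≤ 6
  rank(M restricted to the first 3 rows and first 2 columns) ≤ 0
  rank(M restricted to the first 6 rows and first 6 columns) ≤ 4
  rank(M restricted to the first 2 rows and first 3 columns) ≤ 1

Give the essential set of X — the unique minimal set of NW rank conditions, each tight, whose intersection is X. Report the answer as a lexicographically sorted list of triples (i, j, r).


The tightest implied rank at each (i,j), from the 21 conditions:

  row 1: 0, 0, 1, 1, 1, 1, 1, 1, 1
  row 2: 0, 0, 1, 1, 1, 1, 2, 2, 2
  row 3: 0, 0, 1, 2, 2, 2, 3, 3, 3
  row 4: 1, 1, 2, 3, 3, 3, 4, 4, 4
  row 5: 1, 2, 3, 4, 4, 4, 5, 5, 5
  row 6: 1, 2, 3, 4, 4, 4, 5, 5, 6
  row 7: 1, 2, 3, 4, 4, 5, 6, 6, 7
  row 8: 1, 2, 3, 4, 4, 5, 6, 7, 8
  row 9: 1, 2, 3, 4, 5, 6, 7, 8, 9

hence w(1..9) = (3, 7, 4, 1, 2, 9, 6, 8, 5).

|D(w)|=14, |Ess(w)|=5:

[(2, 6, 1), (3, 2, 0), (6, 6, 4), (6, 8, 5), (8, 5, 4)]


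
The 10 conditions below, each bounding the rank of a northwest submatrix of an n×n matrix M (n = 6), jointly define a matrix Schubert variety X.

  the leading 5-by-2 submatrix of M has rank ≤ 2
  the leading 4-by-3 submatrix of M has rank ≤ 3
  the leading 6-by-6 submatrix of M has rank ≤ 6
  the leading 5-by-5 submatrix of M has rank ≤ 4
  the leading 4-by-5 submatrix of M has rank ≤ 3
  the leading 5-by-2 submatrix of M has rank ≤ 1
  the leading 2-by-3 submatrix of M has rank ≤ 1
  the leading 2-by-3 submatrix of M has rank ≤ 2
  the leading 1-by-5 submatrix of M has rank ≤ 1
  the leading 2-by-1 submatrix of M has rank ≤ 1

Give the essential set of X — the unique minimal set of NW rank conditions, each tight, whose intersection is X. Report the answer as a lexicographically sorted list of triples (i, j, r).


Propagating the 10 rank bounds to every northwest block:

  R[1]: 1 1 1 1 1 1
  R[2]: 1 1 1 2 2 2
  R[3]: 1 1 2 3 3 3
  R[4]: 1 1 2 3 3 4
  R[5]: 1 1 2 3 4 5
  R[6]: 1 2 3 4 5 6

second differences of R give the permutation w = (1, 4, 3, 6, 5, 2).

|D(w)|=6, |Ess(w)|=3:

[(2, 3, 1), (4, 5, 3), (5, 2, 1)]


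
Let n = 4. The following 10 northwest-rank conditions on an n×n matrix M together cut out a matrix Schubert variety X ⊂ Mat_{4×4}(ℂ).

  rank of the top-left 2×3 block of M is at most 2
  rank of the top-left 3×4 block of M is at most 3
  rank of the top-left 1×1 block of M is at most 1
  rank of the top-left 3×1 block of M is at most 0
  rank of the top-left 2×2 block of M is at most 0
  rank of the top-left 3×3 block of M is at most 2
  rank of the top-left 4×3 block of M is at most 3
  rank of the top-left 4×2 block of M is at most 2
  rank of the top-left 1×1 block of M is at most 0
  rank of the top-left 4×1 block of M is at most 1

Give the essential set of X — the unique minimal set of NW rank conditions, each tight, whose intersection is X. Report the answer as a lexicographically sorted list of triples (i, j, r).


Rank table r_w(4×4) implied by the 10 constraints:

  row 1: 0 | 0 | 1 | 1
  row 2: 0 | 0 | 1 | 2
  row 3: 0 | 1 | 2 | 3
  row 4: 1 | 2 | 3 | 4

the unique w with this rank table is (3, 4, 2, 1).

2 SE-corners of the 5-cell Rothe diagram give Ess(w):

[(2, 2, 0), (3, 1, 0)]


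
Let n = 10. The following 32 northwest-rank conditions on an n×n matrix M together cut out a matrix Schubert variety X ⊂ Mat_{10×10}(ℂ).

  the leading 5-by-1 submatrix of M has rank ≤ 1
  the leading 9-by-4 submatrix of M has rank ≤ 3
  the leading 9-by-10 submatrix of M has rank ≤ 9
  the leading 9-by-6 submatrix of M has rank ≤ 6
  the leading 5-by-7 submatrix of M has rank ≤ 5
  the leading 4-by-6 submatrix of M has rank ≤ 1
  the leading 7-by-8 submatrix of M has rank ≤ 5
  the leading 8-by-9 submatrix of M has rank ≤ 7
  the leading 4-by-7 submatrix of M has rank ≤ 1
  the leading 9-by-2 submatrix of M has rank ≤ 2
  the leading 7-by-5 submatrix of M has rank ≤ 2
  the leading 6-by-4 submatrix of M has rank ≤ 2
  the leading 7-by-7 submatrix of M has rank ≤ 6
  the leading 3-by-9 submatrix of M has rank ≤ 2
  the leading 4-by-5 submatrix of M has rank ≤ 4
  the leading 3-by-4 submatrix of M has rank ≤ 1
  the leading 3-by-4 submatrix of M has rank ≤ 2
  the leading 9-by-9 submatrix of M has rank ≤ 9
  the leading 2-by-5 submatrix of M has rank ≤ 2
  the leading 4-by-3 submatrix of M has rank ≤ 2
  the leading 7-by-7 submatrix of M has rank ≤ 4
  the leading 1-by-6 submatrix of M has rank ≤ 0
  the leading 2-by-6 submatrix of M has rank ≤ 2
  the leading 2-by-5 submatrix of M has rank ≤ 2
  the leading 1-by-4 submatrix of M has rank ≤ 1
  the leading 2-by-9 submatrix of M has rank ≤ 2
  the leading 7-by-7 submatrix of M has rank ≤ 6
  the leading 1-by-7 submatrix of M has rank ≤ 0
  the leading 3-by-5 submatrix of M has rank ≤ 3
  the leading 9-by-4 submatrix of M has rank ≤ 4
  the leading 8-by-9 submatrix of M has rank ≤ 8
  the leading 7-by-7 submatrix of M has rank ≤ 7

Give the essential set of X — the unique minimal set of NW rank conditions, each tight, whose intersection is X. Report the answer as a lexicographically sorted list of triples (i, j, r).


Propagating the 32 rank bounds to every northwest block:

  row 1: 0  0  0  0  0  0  0  1  1  1
  row 2: 1  1  1  1  1  1  1  2  2  2
  row 3: 1  1  1  1  1  1  1  2  2  3
  row 4: 1  1  1  1  1  1  1  2  3  4
  row 5: 1  2  2  2  2  2  2  3  4  5
  row 6: 1  2  2  2  2  3  3  4  5  6
  row 7: 1  2  2  2  2  3  4  5  6  7
  row 8: 1  2  3  3  3  4  5  6  7  8
  row 9: 1  2  3  3  4  5  6  7  8  9
  row 10: 1  2  3  4  5  6  7  8  9  10

hence w(1..10) = (8, 1, 10, 9, 2, 6, 7, 3, 5, 4).

ℓ(w)=27; the 5 essential cells (i,j,r):

[(1, 7, 0), (3, 9, 2), (4, 7, 1), (7, 5, 2), (9, 4, 3)]


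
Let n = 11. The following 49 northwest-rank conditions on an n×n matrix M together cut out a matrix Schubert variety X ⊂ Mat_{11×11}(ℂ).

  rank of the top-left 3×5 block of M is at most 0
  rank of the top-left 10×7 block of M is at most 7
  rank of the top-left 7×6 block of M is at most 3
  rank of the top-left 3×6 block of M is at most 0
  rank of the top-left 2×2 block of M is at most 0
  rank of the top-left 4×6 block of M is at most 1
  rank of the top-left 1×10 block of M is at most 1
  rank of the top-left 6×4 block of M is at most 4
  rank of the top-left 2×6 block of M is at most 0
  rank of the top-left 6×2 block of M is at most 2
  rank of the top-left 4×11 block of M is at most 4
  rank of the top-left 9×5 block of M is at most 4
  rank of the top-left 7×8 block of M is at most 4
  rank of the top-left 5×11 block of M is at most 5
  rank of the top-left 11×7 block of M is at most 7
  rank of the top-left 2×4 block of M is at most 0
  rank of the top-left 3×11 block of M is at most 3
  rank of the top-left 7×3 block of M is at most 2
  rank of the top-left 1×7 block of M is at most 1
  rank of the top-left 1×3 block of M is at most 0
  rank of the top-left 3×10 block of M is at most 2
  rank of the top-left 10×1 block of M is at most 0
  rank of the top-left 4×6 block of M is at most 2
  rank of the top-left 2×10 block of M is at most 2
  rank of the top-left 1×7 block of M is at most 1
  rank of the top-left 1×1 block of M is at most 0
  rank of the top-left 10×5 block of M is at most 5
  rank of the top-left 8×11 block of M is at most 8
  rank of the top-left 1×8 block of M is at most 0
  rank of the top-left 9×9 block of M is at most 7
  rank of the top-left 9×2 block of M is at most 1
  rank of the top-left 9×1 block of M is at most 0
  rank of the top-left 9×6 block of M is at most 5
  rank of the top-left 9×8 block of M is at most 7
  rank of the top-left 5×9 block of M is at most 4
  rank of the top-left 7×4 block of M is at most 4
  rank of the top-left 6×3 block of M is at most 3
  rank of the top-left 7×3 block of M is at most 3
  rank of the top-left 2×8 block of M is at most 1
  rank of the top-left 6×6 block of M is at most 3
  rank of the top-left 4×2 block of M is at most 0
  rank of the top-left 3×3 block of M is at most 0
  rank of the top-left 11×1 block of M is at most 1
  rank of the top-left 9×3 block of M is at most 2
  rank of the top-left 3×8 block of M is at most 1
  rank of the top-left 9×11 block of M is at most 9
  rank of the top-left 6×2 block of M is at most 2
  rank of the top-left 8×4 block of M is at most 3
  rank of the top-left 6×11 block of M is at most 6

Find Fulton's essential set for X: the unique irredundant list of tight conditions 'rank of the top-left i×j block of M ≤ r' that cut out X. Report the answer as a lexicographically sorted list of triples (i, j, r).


Computing R[i][j] = min implied NW-rank bound (n=11, 49 conditions):

  i=1: 0 | 0 | 0 | 0 | 0 | 0 | 0 | 0 | 1 | 1 | 1
  i=2: 0 | 0 | 0 | 0 | 0 | 0 | 1 | 1 | 2 | 2 | 2
  i=3: 0 | 0 | 0 | 0 | 0 | 0 | 1 | 1 | 2 | 2 | 3
  i=4: 0 | 0 | 1 | 1 | 1 | 1 | 2 | 2 | 3 | 3 | 4
  i=5: 0 | 1 | 2 | 2 | 2 | 2 | 3 | 3 | 4 | 4 | 5
  i=6: 0 | 1 | 2 | 3 | 3 | 3 | 4 | 4 | 5 | 5 | 6
  i=7: 0 | 1 | 2 | 3 | 3 | 3 | 4 | 4 | 5 | 6 | 7
  i=8: 0 | 1 | 2 | 3 | 4 | 4 | 5 | 5 | 6 | 7 | 8
  i=9: 0 | 1 | 2 | 3 | 4 | 5 | 6 | 6 | 7 | 8 | 9
  i=10: 0 | 1 | 2 | 3 | 4 | 5 | 6 | 7 | 8 | 9 | 10
  i=11: 1 | 2 | 3 | 4 | 5 | 6 | 7 | 8 | 9 | 10 | 11

giving w = (9, 7, 11, 3, 2, 4, 10, 5, 6, 8, 1) via Δ²R.

Fulton essential set (8 of the 33 Rothe cells):

[(1, 8, 0), (3, 6, 0), (3, 8, 1), (3, 10, 2), (4, 2, 0), (7, 6, 3), (7, 8, 4), (10, 1, 0)]


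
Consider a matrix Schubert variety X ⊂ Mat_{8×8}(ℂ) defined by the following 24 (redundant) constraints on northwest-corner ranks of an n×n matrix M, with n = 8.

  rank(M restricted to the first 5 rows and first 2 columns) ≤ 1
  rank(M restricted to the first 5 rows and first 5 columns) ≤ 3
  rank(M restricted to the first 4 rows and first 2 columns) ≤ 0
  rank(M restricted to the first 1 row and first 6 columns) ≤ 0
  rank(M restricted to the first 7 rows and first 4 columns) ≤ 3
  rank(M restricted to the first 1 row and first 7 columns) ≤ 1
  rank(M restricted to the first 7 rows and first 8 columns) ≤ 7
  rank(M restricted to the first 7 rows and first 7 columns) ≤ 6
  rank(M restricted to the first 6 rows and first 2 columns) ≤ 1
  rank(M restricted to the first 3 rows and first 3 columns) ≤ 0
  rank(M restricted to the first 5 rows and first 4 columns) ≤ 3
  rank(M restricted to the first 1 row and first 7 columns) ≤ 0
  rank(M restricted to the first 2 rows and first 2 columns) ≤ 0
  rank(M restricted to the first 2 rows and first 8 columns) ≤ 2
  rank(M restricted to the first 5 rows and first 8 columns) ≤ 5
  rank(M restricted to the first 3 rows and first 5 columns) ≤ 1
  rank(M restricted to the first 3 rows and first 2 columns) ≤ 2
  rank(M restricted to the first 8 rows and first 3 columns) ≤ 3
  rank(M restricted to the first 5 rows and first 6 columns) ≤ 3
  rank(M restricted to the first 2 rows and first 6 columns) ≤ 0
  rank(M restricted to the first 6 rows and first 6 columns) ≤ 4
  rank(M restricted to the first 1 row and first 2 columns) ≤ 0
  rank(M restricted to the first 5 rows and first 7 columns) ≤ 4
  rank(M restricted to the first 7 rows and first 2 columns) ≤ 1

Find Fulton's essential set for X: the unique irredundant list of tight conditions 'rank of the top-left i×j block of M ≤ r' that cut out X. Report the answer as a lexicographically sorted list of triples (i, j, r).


The tightest implied rank at each (i,j), from the 24 conditions:

  i=1: 0 | 0 | 0 | 0 | 0 | 0 | 0 | 1
  i=2: 0 | 0 | 0 | 0 | 0 | 0 | 1 | 2
  i=3: 0 | 0 | 0 | 1 | 1 | 1 | 2 | 3
  i=4: 0 | 0 | 1 | 2 | 2 | 2 | 3 | 4
  i=5: 1 | 1 | 2 | 3 | 3 | 3 | 4 | 5
  i=6: 1 | 1 | 2 | 3 | 4 | 4 | 5 | 6
  i=7: 1 | 1 | 2 | 3 | 4 | 5 | 6 | 7
  i=8: 1 | 2 | 3 | 4 | 5 | 6 | 7 | 8

reading off 1-entries of Δ²R: w = (8, 7, 4, 3, 1, 5, 6, 2).

5 SE-corners of the 20-cell Rothe diagram give Ess(w):

[(1, 7, 0), (2, 6, 0), (3, 3, 0), (4, 2, 0), (7, 2, 1)]


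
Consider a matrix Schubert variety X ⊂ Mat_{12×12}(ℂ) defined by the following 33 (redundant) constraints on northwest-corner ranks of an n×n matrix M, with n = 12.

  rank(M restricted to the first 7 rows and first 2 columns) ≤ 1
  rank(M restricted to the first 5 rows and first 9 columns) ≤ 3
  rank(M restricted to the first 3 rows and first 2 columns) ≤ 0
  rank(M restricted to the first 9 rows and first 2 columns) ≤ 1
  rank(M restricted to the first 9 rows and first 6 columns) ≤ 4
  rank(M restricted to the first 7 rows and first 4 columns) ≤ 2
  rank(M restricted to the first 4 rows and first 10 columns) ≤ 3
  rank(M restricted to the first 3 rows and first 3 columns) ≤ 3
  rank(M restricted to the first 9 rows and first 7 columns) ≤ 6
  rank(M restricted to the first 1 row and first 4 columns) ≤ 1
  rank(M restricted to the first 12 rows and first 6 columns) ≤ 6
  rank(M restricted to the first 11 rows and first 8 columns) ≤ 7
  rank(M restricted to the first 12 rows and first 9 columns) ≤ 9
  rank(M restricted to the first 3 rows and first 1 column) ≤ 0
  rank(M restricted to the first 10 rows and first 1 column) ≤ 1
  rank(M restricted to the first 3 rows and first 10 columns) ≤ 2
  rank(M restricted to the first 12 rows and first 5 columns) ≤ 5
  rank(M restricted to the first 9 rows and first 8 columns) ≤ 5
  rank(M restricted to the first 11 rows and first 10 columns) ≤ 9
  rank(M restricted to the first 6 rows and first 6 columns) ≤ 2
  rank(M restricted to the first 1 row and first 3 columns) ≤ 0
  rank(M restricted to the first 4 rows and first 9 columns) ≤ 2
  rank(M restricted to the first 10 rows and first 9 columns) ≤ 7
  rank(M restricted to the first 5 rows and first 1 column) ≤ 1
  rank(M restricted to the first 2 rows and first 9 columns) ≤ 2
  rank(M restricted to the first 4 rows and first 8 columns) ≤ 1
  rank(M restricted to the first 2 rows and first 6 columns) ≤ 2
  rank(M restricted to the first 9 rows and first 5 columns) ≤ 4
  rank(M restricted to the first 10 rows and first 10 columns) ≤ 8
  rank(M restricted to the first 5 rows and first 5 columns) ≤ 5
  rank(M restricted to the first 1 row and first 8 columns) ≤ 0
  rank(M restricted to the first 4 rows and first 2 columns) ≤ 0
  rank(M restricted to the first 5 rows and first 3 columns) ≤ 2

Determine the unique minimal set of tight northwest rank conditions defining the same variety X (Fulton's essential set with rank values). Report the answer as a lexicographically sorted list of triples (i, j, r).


Reconstructing r_w from the 33 given conditions:

  i=1: 0  0  0  0  0  0  0  0  1  1  1  1
  i=2: 0  0  1  1  1  1  1  1  2  2  2  2
  i=3: 0  0  1  1  1  1  1  1  2  2  3  3
  i=4: 0  0  1  1  1  1  1  1  2  3  4  4
  i=5: 1  1  2  2  2  2  2  2  3  4  5  5
  i=6: 1  1  2  2  2  2  3  3  4  5  6  6
  i=7: 1  1  2  2  3  3  4  4  5  6  7  7
  i=8: 1  1  2  3  4  4  5  5  6  7  8  8
  i=9: 1  1  2  3  4  4  5  5  6  7  8  9
  i=10: 1  2  3  4  5  5  6  6  7  8  9  10
  i=11: 1  2  3  4  5  6  7  7  8  9  10  11
  i=12: 1  2  3  4  5  6  7  8  9  10  11  12

hence w(1..12) = (9, 3, 11, 10, 1, 7, 5, 4, 12, 2, 6, 8).

|D(w)|=35, |Ess(w)|=9:

[(1, 8, 0), (3, 10, 2), (4, 2, 0), (4, 8, 1), (6, 6, 2), (7, 4, 2), (9, 2, 1), (9, 6, 4), (9, 8, 5)]


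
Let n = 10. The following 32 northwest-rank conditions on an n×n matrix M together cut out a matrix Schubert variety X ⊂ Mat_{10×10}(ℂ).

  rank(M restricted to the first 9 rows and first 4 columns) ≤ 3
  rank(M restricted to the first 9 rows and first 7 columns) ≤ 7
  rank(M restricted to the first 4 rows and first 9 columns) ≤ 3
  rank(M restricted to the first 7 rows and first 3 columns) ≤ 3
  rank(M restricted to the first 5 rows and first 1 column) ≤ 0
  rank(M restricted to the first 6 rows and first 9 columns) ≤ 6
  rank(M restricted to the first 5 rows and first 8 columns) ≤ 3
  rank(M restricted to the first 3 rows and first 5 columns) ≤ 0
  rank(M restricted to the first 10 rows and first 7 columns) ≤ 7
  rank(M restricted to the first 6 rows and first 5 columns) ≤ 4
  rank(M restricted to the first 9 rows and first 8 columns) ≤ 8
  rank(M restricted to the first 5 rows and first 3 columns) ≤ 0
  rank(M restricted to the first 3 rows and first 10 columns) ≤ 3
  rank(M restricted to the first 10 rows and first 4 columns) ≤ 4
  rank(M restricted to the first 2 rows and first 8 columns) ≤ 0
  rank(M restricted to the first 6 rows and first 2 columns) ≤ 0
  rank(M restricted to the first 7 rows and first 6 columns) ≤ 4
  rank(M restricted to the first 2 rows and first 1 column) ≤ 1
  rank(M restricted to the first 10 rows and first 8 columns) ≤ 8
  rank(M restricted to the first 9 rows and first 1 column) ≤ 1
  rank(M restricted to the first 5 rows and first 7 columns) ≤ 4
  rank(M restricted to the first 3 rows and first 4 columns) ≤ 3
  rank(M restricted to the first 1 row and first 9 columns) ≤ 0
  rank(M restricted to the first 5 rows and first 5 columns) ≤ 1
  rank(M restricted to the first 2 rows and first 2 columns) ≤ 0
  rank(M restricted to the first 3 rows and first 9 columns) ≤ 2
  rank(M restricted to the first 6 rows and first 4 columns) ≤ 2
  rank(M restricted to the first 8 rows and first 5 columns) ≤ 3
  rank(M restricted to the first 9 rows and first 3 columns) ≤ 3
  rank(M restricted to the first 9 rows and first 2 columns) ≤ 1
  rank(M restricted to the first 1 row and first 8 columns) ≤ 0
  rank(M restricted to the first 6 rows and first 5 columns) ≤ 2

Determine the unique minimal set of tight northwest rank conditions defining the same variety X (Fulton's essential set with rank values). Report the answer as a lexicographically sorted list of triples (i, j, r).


Reconstructing r_w from the 32 given conditions:

  R[1]: 0 0 0 0 0 0 0 0 0 1
  R[2]: 0 0 0 0 0 0 0 0 1 2
  R[3]: 0 0 0 0 0 1 1 1 2 3
  R[4]: 0 0 0 1 1 2 2 2 3 4
  R[5]: 0 0 0 1 1 2 3 3 4 5
  R[6]: 0 0 1 2 2 3 4 4 5 6
  R[7]: 1 1 2 3 3 4 5 5 6 7
  R[8]: 1 1 2 3 3 4 5 6 7 8
  R[9]: 1 1 2 3 4 5 6 7 8 9
  R[10]: 1 2 3 4 5 6 7 8 9 10

the unique w with this rank table is (10, 9, 6, 4, 7, 3, 1, 8, 5, 2).

D(w) has 34 cells with 8 SE-corners; essential set:

[(1, 9, 0), (2, 8, 0), (3, 5, 0), (5, 3, 0), (5, 5, 1), (6, 2, 0), (8, 5, 3), (9, 2, 1)]


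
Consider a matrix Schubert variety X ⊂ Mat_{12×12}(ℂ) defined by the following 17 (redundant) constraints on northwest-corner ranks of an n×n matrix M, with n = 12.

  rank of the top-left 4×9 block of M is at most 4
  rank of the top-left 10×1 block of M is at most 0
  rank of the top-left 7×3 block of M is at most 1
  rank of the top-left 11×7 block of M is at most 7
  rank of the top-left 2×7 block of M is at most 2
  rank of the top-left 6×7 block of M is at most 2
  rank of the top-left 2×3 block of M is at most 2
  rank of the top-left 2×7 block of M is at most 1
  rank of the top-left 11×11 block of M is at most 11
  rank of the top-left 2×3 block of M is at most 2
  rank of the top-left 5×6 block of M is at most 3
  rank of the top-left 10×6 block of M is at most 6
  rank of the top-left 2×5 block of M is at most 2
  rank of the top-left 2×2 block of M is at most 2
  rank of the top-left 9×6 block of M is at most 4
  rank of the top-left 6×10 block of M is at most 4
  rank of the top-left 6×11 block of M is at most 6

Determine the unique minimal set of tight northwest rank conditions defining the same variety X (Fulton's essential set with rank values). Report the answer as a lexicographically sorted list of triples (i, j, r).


Computing R[i][j] = min implied NW-rank bound (n=12, 17 conditions):

  i=1: 0 | 1 | 1 | 1 | 1 | 1 | 1 | 1 | 1 | 1 | 1 | 1
  i=2: 0 | 1 | 1 | 1 | 1 | 1 | 1 | 2 | 2 | 2 | 2 | 2
  i=3: 0 | 1 | 1 | 2 | 2 | 2 | 2 | 3 | 3 | 3 | 3 | 3
  i=4: 0 | 1 | 1 | 2 | 2 | 2 | 2 | 3 | 4 | 4 | 4 | 4
  i=5: 0 | 1 | 1 | 2 | 2 | 2 | 2 | 3 | 4 | 4 | 5 | 5
  i=6: 0 | 1 | 1 | 2 | 2 | 2 | 2 | 3 | 4 | 4 | 5 | 6
  i=7: 0 | 1 | 1 | 2 | 3 | 3 | 3 | 4 | 5 | 5 | 6 | 7
  i=8: 0 | 1 | 2 | 3 | 4 | 4 | 4 | 5 | 6 | 6 | 7 | 8
  i=9: 0 | 1 | 2 | 3 | 4 | 4 | 5 | 6 | 7 | 7 | 8 | 9
  i=10: 0 | 1 | 2 | 3 | 4 | 5 | 6 | 7 | 8 | 8 | 9 | 10
  i=11: 1 | 2 | 3 | 4 | 5 | 6 | 7 | 8 | 9 | 9 | 10 | 11
  i=12: 1 | 2 | 3 | 4 | 5 | 6 | 7 | 8 | 9 | 10 | 11 | 12

giving w = (2, 8, 4, 9, 11, 12, 5, 3, 7, 6, 1, 10) via Δ²R.

D(w) has 32 cells with 6 SE-corners; essential set:

[(2, 7, 1), (6, 7, 2), (6, 10, 4), (7, 3, 1), (9, 6, 4), (10, 1, 0)]


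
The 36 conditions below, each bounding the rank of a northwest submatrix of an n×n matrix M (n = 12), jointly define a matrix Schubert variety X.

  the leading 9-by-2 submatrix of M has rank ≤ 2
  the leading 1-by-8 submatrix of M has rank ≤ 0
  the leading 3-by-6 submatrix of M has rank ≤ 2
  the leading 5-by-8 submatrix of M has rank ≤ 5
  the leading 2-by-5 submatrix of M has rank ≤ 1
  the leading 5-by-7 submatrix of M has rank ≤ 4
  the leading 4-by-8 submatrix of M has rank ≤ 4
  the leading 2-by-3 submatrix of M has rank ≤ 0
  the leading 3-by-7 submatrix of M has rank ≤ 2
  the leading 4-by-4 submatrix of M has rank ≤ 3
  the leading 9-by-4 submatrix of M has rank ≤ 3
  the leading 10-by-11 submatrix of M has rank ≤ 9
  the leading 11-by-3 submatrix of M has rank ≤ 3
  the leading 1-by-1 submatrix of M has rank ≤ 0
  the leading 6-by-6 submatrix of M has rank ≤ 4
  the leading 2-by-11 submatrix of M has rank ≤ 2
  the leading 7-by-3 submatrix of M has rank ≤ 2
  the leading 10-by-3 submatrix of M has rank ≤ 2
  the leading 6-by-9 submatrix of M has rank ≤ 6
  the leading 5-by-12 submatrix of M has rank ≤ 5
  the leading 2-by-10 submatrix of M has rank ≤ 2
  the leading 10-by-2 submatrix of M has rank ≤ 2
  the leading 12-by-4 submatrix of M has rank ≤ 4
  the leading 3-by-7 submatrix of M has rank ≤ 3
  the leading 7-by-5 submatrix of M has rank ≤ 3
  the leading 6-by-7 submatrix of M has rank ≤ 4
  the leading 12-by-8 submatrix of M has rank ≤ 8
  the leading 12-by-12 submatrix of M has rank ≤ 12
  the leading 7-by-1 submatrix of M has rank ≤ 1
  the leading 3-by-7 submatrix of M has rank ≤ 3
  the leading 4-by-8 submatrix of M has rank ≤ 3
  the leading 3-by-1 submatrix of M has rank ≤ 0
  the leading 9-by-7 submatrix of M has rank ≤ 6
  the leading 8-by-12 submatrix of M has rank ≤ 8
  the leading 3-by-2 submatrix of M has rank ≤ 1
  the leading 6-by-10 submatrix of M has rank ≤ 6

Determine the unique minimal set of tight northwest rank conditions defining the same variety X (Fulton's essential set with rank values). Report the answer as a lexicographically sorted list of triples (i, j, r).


Reconstructing r_w from the 36 given conditions:

  row 1: 0, 0, 0, 0, 0, 0, 0, 0, 1, 1, 1, 1
  row 2: 0, 0, 0, 1, 1, 1, 1, 1, 2, 2, 2, 2
  row 3: 0, 1, 1, 2, 2, 2, 2, 2, 3, 3, 3, 3
  row 4: 1, 2, 2, 3, 3, 3, 3, 3, 4, 4, 4, 4
  row 5: 1, 2, 2, 3, 3, 4, 4, 4, 5, 5, 5, 5
  row 6: 1, 2, 2, 3, 3, 4, 4, 5, 6, 6, 6, 6
  row 7: 1, 2, 2, 3, 3, 4, 5, 6, 7, 7, 7, 7
  row 8: 1, 2, 2, 3, 4, 5, 6, 7, 8, 8, 8, 8
  row 9: 1, 2, 2, 3, 4, 5, 6, 7, 8, 9, 9, 9
  row 10: 1, 2, 2, 3, 4, 5, 6, 7, 8, 9, 9, 10
  row 11: 1, 2, 3, 4, 5, 6, 7, 8, 9, 10, 10, 11
  row 12: 1, 2, 3, 4, 5, 6, 7, 8, 9, 10, 11, 12

the unique w with this rank table is (9, 4, 2, 1, 6, 8, 7, 5, 10, 12, 3, 11).

Fulton essential set (7 of the 23 Rothe cells):

[(1, 8, 0), (2, 3, 0), (3, 1, 0), (6, 7, 4), (7, 5, 3), (10, 3, 2), (10, 11, 9)]


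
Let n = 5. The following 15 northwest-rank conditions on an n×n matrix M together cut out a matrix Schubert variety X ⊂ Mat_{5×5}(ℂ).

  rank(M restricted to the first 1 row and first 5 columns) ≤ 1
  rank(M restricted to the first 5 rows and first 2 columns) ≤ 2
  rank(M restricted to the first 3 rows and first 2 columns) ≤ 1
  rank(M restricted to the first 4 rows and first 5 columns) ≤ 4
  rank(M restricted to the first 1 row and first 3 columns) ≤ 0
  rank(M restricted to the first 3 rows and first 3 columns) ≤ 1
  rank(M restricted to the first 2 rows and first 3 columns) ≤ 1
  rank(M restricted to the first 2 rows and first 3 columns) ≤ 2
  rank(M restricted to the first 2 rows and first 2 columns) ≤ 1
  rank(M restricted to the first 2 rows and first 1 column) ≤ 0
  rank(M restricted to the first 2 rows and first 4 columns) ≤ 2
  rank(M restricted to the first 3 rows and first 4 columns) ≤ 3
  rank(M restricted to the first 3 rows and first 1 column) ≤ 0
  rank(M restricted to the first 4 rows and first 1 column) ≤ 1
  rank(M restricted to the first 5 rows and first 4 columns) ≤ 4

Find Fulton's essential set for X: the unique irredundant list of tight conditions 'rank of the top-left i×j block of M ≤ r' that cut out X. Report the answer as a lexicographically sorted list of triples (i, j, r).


Computing R[i][j] = min implied NW-rank bound (n=5, 15 conditions):

  0 | 0 | 0 | 1 | 1
  0 | 1 | 1 | 2 | 2
  0 | 1 | 1 | 2 | 3
  1 | 2 | 2 | 3 | 4
  1 | 2 | 3 | 4 | 5

so w = (4, 2, 5, 1, 3).

Rothe diagram D(w) (6 cells), 3 SE-corners (essential conditions):

[(1, 3, 0), (3, 1, 0), (3, 3, 1)]


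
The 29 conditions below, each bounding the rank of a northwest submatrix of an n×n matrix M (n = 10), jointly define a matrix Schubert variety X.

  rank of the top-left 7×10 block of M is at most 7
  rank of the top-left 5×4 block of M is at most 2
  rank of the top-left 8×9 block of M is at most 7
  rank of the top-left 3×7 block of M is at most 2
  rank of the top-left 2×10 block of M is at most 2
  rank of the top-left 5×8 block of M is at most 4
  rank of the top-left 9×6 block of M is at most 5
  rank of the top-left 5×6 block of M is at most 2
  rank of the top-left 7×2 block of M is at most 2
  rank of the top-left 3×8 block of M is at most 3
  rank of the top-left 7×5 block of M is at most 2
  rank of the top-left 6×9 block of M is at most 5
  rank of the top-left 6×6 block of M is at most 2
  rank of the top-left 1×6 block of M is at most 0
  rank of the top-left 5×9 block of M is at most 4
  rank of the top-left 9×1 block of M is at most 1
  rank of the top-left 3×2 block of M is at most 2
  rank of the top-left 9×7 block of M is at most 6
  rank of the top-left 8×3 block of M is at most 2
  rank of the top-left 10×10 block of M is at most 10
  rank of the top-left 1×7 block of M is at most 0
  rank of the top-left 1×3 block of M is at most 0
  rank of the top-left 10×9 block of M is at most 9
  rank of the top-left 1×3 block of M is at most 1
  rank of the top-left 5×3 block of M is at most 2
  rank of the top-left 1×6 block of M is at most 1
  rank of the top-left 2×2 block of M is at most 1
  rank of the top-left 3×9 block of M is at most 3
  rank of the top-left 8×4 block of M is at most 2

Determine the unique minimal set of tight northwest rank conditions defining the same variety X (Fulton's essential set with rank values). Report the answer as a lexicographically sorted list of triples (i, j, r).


Computing R[i][j] = min implied NW-rank bound (n=10, 29 conditions):

  0 0 0 0 0 0 0 1 1 1
  1 1 1 1 1 1 1 2 2 2
  1 2 2 2 2 2 2 3 3 3
  1 2 2 2 2 2 3 4 4 4
  1 2 2 2 2 2 3 4 4 5
  1 2 2 2 2 2 3 4 5 6
  1 2 2 2 2 3 4 5 6 7
  1 2 2 2 3 4 5 6 7 8
  1 2 3 3 4 5 6 7 8 9
  1 2 3 4 5 6 7 8 9 10

the unique w with this rank table is (8, 1, 2, 7, 10, 9, 6, 5, 3, 4).

5 SE-corners of the 25-cell Rothe diagram give Ess(w):

[(1, 7, 0), (5, 9, 4), (6, 6, 2), (7, 5, 2), (8, 4, 2)]


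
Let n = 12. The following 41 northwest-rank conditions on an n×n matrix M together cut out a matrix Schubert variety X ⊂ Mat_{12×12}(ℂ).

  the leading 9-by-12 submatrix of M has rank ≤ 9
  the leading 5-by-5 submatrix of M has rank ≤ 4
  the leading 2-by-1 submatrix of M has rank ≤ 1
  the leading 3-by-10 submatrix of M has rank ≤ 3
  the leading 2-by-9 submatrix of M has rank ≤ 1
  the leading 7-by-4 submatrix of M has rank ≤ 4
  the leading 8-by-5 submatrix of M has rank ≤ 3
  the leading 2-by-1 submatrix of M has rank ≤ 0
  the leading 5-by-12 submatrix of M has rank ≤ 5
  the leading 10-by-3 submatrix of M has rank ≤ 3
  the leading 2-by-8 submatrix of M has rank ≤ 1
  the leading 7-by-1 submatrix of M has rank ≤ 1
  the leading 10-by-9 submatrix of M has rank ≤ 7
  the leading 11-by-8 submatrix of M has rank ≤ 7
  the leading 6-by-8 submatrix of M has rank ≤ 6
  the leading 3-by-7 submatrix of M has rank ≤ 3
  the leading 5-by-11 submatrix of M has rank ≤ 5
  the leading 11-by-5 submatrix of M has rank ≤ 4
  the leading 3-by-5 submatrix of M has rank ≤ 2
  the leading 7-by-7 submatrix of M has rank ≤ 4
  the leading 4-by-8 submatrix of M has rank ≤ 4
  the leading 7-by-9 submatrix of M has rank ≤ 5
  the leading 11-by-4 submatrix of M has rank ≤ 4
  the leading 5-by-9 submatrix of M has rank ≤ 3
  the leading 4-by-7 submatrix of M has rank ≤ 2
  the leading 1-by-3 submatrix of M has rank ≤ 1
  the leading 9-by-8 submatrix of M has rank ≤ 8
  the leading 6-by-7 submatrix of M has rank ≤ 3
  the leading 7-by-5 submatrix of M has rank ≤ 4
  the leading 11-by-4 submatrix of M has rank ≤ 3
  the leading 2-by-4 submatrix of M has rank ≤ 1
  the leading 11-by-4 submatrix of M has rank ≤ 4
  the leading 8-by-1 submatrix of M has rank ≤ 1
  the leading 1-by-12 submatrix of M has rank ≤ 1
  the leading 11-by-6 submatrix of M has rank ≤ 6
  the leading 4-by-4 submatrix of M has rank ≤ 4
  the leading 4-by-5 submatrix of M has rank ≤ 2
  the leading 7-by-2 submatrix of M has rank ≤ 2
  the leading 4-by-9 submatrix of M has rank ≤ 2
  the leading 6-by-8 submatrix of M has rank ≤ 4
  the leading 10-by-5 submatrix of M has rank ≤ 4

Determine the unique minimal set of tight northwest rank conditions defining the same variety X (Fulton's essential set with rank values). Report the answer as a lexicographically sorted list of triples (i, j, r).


Propagating the 41 rank bounds to every northwest block:

  0  1  1  1  1  1  1  1  1  1  1  1
  0  1  1  1  1  1  1  1  1  2  2  2
  1  2  2  2  2  2  2  2  2  3  3  3
  1  2  2  2  2  2  2  2  2  3  4  4
  1  2  3  3  3  3  3  3  3  4  5  5
  1  2  3  3  3  3  3  4  4  5  6  6
  1  2  3  3  3  4  4  5  5  6  7  7
  1  2  3  3  3  4  5  6  6  7  8  8
  1  2  3  3  4  5  6  7  7  8  9  9
  1  2  3  3  4  5  6  7  7  8  9  10
  1  2  3  3  4  5  6  7  8  9  10  11
  1  2  3  4  5  6  7  8  9  10  11  12

reading off 1-entries of Δ²R: w = (2, 10, 1, 11, 3, 8, 6, 7, 5, 12, 9, 4).

ℓ(w)=28; the 7 essential cells (i,j,r):

[(2, 1, 0), (2, 9, 1), (4, 9, 2), (6, 7, 3), (8, 5, 3), (10, 9, 7), (11, 4, 3)]


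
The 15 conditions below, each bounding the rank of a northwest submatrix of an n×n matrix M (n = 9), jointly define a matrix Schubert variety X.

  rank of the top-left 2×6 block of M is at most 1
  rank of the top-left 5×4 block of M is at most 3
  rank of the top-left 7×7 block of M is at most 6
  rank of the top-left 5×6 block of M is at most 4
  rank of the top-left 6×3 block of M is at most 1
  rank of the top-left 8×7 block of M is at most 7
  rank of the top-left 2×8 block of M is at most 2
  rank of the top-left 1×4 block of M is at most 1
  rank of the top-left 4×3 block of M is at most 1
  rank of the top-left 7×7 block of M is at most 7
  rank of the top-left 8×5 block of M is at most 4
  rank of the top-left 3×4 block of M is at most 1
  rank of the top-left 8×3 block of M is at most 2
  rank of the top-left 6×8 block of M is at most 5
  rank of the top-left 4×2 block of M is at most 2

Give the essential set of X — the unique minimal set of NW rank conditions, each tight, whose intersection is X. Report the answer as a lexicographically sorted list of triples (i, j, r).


Propagating the 15 rank bounds to every northwest block:

  1 1 1 1 1 1 1 1 1
  1 1 1 1 1 1 2 2 2
  1 1 1 1 2 2 3 3 3
  1 1 1 2 3 3 4 4 4
  1 1 1 2 3 4 5 5 5
  1 1 1 2 3 4 5 5 6
  1 2 2 3 4 5 6 6 7
  1 2 2 3 4 5 6 7 8
  1 2 3 4 5 6 7 8 9

so w = (1, 7, 5, 4, 6, 9, 2, 8, 3).

ℓ(w)=16; the 5 essential cells (i,j,r):

[(2, 6, 1), (3, 4, 1), (6, 3, 1), (6, 8, 5), (8, 3, 2)]


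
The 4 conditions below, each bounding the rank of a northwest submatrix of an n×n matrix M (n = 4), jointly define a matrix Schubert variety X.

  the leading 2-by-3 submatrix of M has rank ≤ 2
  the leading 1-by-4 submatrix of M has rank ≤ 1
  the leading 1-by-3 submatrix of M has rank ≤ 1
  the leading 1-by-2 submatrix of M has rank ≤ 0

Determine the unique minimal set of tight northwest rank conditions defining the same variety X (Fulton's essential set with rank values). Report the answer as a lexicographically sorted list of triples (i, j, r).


Computing R[i][j] = min implied NW-rank bound (n=4, 4 conditions):

  R[1]: 0 0 1 1
  R[2]: 1 1 2 2
  R[3]: 1 2 3 3
  R[4]: 1 2 3 4

the unique w with this rank table is (3, 1, 2, 4).

Rothe diagram D(w) (2 cells), 1 SE-corner (essential condition):

[(1, 2, 0)]


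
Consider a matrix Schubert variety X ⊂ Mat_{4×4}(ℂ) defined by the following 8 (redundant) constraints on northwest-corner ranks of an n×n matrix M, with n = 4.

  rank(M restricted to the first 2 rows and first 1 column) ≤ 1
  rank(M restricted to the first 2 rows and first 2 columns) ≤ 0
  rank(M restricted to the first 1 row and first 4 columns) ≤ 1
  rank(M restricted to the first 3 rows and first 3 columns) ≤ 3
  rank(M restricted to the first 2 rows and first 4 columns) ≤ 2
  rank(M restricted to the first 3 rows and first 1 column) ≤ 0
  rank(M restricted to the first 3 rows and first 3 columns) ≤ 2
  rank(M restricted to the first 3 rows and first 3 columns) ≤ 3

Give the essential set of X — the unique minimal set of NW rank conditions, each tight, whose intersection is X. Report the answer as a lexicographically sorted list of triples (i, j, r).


Rank table r_w(4×4) implied by the 8 constraints:

  0 | 0 | 1 | 1
  0 | 0 | 1 | 2
  0 | 1 | 2 | 3
  1 | 2 | 3 | 4

reading off 1-entries of Δ²R: w = (3, 4, 2, 1).

2 SE-corners of the 5-cell Rothe diagram give Ess(w):

[(2, 2, 0), (3, 1, 0)]


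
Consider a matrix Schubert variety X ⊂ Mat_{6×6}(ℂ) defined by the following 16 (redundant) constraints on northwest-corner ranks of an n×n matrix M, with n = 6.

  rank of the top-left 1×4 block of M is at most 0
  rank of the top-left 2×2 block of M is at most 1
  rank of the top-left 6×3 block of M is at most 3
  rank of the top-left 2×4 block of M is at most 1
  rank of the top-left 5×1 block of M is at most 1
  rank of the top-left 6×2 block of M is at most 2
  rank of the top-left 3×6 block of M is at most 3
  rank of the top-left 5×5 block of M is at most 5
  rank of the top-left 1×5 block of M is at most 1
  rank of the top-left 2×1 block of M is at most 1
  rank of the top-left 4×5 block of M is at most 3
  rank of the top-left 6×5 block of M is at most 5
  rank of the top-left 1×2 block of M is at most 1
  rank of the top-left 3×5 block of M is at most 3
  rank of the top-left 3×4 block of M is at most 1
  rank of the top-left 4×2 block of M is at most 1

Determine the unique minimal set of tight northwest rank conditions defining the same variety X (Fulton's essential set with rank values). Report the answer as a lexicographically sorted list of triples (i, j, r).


Reconstructing r_w from the 16 given conditions:

  0, 0, 0, 0, 1, 1
  1, 1, 1, 1, 2, 2
  1, 1, 1, 1, 2, 3
  1, 1, 2, 2, 3, 4
  1, 2, 3, 3, 4, 5
  1, 2, 3, 4, 5, 6

giving w = (5, 1, 6, 3, 2, 4) via Δ²R.

Rothe diagram D(w) (8 cells), 3 SE-corners (essential conditions):

[(1, 4, 0), (3, 4, 1), (4, 2, 1)]


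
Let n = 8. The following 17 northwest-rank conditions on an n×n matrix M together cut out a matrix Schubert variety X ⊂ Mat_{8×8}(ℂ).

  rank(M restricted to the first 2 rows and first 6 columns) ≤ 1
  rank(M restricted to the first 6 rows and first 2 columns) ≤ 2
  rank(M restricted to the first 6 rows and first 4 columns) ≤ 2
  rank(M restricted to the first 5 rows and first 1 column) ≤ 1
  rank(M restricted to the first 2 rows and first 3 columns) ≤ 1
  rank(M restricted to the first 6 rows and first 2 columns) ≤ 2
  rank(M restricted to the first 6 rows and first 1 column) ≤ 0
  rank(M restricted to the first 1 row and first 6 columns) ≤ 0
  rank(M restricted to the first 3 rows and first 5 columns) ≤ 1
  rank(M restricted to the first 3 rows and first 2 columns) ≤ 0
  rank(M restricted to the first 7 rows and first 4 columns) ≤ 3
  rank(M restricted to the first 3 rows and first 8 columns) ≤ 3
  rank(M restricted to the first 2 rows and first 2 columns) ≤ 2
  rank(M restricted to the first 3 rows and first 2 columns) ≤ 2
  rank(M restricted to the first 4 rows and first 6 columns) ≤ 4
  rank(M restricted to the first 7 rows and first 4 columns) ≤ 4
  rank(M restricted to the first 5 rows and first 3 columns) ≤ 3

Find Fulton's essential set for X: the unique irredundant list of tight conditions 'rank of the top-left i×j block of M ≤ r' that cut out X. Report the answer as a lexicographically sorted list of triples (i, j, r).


Rank table r_w(8×8) implied by the 17 constraints:

  0 0 0 0 0 0 1 1
  0 0 1 1 1 1 2 2
  0 0 1 1 1 2 3 3
  0 1 2 2 2 3 4 4
  0 1 2 2 3 4 5 5
  0 1 2 2 3 4 5 6
  1 2 3 3 4 5 6 7
  1 2 3 4 5 6 7 8

the unique w with this rank table is (7, 3, 6, 2, 5, 8, 1, 4).

Rothe diagram D(w) (17 cells), 5 SE-corners (essential conditions):

[(1, 6, 0), (3, 2, 0), (3, 5, 1), (6, 1, 0), (6, 4, 2)]


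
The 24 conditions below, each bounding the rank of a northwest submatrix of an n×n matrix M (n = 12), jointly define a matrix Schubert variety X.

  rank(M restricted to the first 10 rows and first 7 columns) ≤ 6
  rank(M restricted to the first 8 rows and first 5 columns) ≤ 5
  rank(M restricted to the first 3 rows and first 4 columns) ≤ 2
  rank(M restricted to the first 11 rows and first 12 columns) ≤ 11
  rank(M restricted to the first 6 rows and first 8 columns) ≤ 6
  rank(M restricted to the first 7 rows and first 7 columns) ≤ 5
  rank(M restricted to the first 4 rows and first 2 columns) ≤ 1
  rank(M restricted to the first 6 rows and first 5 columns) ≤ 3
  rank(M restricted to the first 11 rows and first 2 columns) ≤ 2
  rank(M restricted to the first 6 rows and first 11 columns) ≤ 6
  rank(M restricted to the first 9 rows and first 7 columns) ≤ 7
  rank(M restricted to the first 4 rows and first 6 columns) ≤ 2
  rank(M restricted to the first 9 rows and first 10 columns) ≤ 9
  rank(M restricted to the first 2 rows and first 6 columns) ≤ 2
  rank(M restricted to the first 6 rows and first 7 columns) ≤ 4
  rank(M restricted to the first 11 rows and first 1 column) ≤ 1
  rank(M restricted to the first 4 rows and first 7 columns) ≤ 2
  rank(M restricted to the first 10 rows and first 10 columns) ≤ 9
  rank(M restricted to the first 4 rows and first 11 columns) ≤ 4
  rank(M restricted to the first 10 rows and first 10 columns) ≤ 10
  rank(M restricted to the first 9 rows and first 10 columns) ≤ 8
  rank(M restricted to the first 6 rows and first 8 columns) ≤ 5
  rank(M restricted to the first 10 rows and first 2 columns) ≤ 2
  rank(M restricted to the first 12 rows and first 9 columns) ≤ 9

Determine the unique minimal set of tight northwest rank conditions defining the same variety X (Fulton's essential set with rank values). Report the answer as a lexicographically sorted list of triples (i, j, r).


Computing R[i][j] = min implied NW-rank bound (n=12, 24 conditions):

  R[1]: 1, 1, 1, 1, 1, 1, 1, 1, 1, 1, 1, 1
  R[2]: 1, 1, 2, 2, 2, 2, 2, 2, 2, 2, 2, 2
  R[3]: 1, 1, 2, 2, 2, 2, 2, 3, 3, 3, 3, 3
  R[4]: 1, 1, 2, 2, 2, 2, 2, 3, 4, 4, 4, 4
  R[5]: 1, 2, 3, 3, 3, 3, 3, 4, 5, 5, 5, 5
  R[6]: 1, 2, 3, 3, 3, 4, 4, 5, 6, 6, 6, 6
  R[7]: 1, 2, 3, 4, 4, 5, 5, 6, 7, 7, 7, 7
  R[8]: 1, 2, 3, 4, 5, 6, 6, 7, 8, 8, 8, 8
  R[9]: 1, 2, 3, 4, 5, 6, 6, 7, 8, 8, 9, 9
  R[10]: 1, 2, 3, 4, 5, 6, 6, 7, 8, 9, 10, 10
  R[11]: 1, 2, 3, 4, 5, 6, 7, 8, 9, 10, 11, 11
  R[12]: 1, 2, 3, 4, 5, 6, 7, 8, 9, 10, 11, 12

the unique w with this rank table is (1, 3, 8, 9, 2, 6, 4, 5, 11, 10, 7, 12).

Rothe diagram D(w) (16 cells), 5 SE-corners (essential conditions):

[(4, 2, 1), (4, 7, 2), (6, 5, 3), (9, 10, 8), (10, 7, 6)]
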